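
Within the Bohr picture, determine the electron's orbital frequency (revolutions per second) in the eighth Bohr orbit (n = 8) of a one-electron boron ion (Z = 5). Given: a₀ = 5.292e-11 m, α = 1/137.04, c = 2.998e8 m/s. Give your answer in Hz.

3.213e14 Hz

r = n²a₀/Z = 6.774e-10 m, v = Zαc/n = 1.367e6 m/s
f = v/(2πr) = 3.213e14 Hz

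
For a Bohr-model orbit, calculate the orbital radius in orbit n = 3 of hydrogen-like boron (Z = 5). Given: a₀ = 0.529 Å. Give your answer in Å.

0.952 Å

r_n = n²a₀/Z = 3² × 0.529 / 5
    = 9 × 0.529 / 5 = 0.952 Å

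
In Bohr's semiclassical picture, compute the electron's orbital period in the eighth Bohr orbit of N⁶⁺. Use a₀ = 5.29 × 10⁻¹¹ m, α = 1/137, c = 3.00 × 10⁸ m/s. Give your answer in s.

r = n²a₀/Z = 8²·5.29 × 10⁻¹¹/7 = 4.84 × 10⁻¹⁰ m
v = Zαc/n = 7·0.00730·3.00 × 10⁸/8 = 1.92 × 10⁶ m/s
T = 2πr/v = 1.59 × 10⁻¹⁵ s

1.59 × 10⁻¹⁵ s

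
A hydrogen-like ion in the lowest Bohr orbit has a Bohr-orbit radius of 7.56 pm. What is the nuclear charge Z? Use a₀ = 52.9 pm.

r_n = n²a₀/Z ⇒ Z = n²a₀/r = 1² × 52.9 / 7.56 ≈ 7.00
Z = 7

7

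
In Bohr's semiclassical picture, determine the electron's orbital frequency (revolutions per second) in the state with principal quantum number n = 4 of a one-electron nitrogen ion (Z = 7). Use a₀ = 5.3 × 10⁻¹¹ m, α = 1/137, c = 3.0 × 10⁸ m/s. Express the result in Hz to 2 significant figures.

r = n²a₀/Z = 1.2 × 10⁻¹⁰ m, v = Zαc/n = 3.8 × 10⁶ m/s
f = v/(2πr) = 5.0 × 10¹⁵ Hz

5.0 × 10¹⁵ Hz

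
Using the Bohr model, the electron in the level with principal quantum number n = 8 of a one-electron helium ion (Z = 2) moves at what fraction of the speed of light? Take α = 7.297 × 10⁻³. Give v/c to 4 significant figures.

v_n = Zαc/n, so v/c = Zα/n = 2 × 0.007297 / 8 = 0.001824

0.001824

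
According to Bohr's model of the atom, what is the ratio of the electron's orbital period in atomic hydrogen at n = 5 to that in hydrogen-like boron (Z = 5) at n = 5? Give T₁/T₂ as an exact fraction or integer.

25

T ∝ Z^-2 · n^3
T₁/T₂ = (1/5)^-2 · (5/5)^3 = 25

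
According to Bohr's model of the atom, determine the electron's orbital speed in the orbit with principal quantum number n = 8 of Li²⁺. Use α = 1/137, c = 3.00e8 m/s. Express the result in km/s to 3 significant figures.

v_n = Zαc/n = 3 × 0.00730 × 3.00e8 / 8
    = 821 km/s

821 km/s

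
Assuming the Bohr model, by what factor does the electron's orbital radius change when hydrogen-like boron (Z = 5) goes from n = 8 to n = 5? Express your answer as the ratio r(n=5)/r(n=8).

25/64

r ∝ Z^-1 · n^2; with Z fixed, r ∝ n^2.
r(n=5)/r(n=8) = (5/8)^2 = 25/64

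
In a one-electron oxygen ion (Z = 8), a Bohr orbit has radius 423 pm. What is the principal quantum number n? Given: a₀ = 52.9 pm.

8

r_n = n²a₀/Z ⇒ n² = rZ/a₀ = 423 × 8 / 52.9 ≈ 63.97
n = 8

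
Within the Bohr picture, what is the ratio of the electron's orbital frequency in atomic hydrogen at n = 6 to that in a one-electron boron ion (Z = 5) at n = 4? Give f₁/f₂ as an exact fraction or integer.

f ∝ Z^2 · n^-3
f₁/f₂ = (1/5)^2 · (6/4)^-3 = 8/675

8/675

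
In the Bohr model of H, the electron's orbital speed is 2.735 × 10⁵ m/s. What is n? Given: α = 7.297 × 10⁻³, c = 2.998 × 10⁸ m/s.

v_n = Zαc/n ⇒ n = Zαc/v = 1 × 0.007297 × 2.998 × 10⁸ / 2.735 × 10⁵ ≈ 8.00
n = 8

8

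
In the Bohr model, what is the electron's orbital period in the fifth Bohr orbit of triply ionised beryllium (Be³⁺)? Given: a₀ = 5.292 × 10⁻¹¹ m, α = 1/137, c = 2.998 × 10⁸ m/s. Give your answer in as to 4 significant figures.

r = n²a₀/Z = 5²·5.292 × 10⁻¹¹/4 = 3.308 × 10⁻¹⁰ m
v = Zαc/n = 4·0.007299·2.998 × 10⁸/5 = 1.751 × 10⁶ m/s
T = 2πr/v = 1.187 × 10⁻¹⁵ s = 1187 as

1187 as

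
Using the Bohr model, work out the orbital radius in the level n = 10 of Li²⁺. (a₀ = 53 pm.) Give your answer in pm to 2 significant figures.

1800 pm

r_n = n²a₀/Z = 10² × 53 / 3
    = 100 × 53 / 3 = 1800 pm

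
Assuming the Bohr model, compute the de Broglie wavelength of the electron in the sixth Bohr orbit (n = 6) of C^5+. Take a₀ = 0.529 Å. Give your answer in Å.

The Bohr quantisation condition is nλ = 2πr_n.
r_n = n²a₀/Z = 3.17 Å
λ = 2πr_n/n = 2π·3.17/6 = 3.32 Å

3.32 Å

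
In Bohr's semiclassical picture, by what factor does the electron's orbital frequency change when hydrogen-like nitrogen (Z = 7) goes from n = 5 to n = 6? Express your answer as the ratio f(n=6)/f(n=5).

125/216

f ∝ Z^2 · n^-3; with Z fixed, f ∝ n^-3.
f(n=6)/f(n=5) = (6/5)^-3 = 125/216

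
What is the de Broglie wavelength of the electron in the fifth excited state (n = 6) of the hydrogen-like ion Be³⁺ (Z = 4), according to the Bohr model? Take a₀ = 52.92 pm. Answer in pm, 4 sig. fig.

498.8 pm

The Bohr quantisation condition is nλ = 2πr_n.
r_n = n²a₀/Z = 476.3 pm
λ = 2πr_n/n = 2π·476.3/6 = 498.8 pm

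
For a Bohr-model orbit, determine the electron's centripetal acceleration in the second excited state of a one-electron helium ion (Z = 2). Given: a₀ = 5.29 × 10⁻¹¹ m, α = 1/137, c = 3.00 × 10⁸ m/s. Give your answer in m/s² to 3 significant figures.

r = n²a₀/Z = 2.38 × 10⁻¹⁰ m, v = Zαc/n = 1.46 × 10⁶ m/s
a = v²/r = (1.46 × 10⁶)² / 2.38 × 10⁻¹⁰ = 8.95 × 10²¹ m/s²

8.95 × 10²¹ m/s²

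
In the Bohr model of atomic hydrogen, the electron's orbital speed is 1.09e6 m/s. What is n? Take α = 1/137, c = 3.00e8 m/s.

v_n = Zαc/n ⇒ n = Zαc/v = 1 × 0.00730 × 3.00e8 / 1.09e6 ≈ 2.01
n = 2

2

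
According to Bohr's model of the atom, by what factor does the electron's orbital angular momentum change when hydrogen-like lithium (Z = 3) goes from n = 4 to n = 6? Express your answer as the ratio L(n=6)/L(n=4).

L = nℏ depends only on n, so L ∝ n.
L(n=6)/L(n=4) = (6/4)^1 = 3/2

3/2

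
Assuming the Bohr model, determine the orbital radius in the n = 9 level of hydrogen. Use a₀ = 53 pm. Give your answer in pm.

r_n = n²a₀/Z = 9² × 53 / 1
    = 81 × 53 / 1 = 4300 pm

4300 pm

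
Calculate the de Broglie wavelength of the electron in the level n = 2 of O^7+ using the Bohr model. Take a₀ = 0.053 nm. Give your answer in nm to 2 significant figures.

0.083 nm

The Bohr quantisation condition is nλ = 2πr_n.
r_n = n²a₀/Z = 0.026 nm
λ = 2πr_n/n = 2π·0.026/2 = 0.083 nm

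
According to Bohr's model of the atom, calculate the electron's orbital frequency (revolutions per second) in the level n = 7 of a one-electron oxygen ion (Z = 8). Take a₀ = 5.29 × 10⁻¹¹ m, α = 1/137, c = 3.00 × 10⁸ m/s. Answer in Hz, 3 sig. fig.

1.23 × 10¹⁵ Hz

r = n²a₀/Z = 3.24 × 10⁻¹⁰ m, v = Zαc/n = 2.50 × 10⁶ m/s
f = v/(2πr) = 1.23 × 10¹⁵ Hz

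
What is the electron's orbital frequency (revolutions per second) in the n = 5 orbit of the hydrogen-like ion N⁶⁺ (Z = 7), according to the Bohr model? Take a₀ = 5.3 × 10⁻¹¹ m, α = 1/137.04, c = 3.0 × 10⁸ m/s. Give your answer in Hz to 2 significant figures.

r = n²a₀/Z = 1.9 × 10⁻¹⁰ m, v = Zαc/n = 3.1 × 10⁶ m/s
f = v/(2πr) = 2.6 × 10¹⁵ Hz

2.6 × 10¹⁵ Hz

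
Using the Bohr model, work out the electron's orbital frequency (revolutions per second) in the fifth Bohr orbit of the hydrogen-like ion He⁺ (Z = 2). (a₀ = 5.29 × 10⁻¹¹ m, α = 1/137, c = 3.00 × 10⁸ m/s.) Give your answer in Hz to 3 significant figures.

r = n²a₀/Z = 6.61 × 10⁻¹⁰ m, v = Zαc/n = 8.76 × 10⁵ m/s
f = v/(2πr) = 2.11 × 10¹⁴ Hz

2.11 × 10¹⁴ Hz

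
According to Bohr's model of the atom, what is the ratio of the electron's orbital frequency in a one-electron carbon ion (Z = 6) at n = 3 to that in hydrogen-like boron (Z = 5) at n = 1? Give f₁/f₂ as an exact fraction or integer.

4/75

f ∝ Z^2 · n^-3
f₁/f₂ = (6/5)^2 · (3/1)^-3 = 4/75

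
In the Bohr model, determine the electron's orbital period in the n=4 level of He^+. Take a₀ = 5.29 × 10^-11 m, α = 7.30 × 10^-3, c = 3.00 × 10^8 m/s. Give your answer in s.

r = n²a₀/Z = 4²·5.29 × 10^-11/2 = 4.23 × 10^-10 m
v = Zαc/n = 2·0.00730·3.00 × 10^8/4 = 1.09 × 10^6 m/s
T = 2πr/v = 2.43 × 10^-15 s

2.43 × 10^-15 s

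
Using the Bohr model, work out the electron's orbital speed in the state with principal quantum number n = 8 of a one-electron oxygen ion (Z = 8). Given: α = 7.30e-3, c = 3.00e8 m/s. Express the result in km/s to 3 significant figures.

2190 km/s

v_n = Zαc/n = 8 × 0.00730 × 3.00e8 / 8
    = 2190 km/s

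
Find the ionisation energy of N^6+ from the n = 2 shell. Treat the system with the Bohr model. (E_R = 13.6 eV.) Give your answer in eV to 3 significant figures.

167 eV

E_n = −E_R·Z²/n² = −13.6 × 7²/2² eV = -167 eV
Ionisation energy = −E_n = 167 eV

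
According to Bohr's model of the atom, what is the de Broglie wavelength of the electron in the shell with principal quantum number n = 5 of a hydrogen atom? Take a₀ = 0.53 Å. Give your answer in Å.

17 Å

The Bohr quantisation condition is nλ = 2πr_n.
r_n = n²a₀/Z = 13 Å
λ = 2πr_n/n = 2π·13/5 = 17 Å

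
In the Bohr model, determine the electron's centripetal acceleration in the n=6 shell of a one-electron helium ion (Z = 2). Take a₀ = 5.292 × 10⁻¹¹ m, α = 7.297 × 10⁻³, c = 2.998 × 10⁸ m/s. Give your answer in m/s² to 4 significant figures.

5.582 × 10²⁰ m/s²

r = n²a₀/Z = 9.526 × 10⁻¹⁰ m, v = Zαc/n = 7.292 × 10⁵ m/s
a = v²/r = (7.292 × 10⁵)² / 9.526 × 10⁻¹⁰ = 5.582 × 10²⁰ m/s²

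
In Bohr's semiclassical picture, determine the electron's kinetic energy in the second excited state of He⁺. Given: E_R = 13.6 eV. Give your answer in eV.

6.04 eV

For a Coulomb orbit the virial theorem gives K = −E_n.
E_n = −E_R·Z²/n², so K = E_R·Z²/n² = 13.6 × 2²/3² = 6.04 eV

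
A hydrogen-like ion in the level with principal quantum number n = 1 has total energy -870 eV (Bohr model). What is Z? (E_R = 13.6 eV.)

E_n = −E_R Z²/n² ⇒ Z² = −E_n n²/E_R = 870 × 1² / 13.6 ≈ 63.97
Z = 8

8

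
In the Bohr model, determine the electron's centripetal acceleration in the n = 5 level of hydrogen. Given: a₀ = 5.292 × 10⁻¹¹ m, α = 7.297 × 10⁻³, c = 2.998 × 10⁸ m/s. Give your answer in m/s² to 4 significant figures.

r = n²a₀/Z = 1.323 × 10⁻⁹ m, v = Zαc/n = 4.375 × 10⁵ m/s
a = v²/r = (4.375 × 10⁵)² / 1.323 × 10⁻⁹ = 1.447 × 10²⁰ m/s²

1.447 × 10²⁰ m/s²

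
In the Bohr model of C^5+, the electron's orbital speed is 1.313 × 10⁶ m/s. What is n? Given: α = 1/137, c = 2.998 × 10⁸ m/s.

v_n = Zαc/n ⇒ n = Zαc/v = 6 × 0.007299 × 2.998 × 10⁸ / 1.313 × 10⁶ ≈ 10.00
n = 10

10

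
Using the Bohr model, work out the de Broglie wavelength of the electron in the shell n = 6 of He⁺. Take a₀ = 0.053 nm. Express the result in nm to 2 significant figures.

The Bohr quantisation condition is nλ = 2πr_n.
r_n = n²a₀/Z = 0.95 nm
λ = 2πr_n/n = 2π·0.95/6 = 1.00 nm

1.00 nm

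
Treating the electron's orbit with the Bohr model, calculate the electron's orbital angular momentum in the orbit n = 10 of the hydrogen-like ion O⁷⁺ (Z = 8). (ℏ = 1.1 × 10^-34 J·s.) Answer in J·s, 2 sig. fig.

1.1 × 10^-33 J·s

L_n = nℏ = 10 × 1.1 × 10^-34 = 1.1 × 10^-33 J·s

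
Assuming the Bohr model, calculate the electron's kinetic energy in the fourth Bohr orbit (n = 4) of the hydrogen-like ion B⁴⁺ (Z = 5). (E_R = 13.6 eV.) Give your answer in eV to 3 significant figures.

For a Coulomb orbit the virial theorem gives K = −E_n.
E_n = −E_R·Z²/n², so K = E_R·Z²/n² = 13.6 × 5²/4² = 21.2 eV

21.2 eV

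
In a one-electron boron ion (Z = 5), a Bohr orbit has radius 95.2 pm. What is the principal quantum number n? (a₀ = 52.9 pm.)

3

r_n = n²a₀/Z ⇒ n² = rZ/a₀ = 95.2 × 5 / 52.9 ≈ 9.00
n = 3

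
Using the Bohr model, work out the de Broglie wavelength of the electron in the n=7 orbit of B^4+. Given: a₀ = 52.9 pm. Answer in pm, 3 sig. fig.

The Bohr quantisation condition is nλ = 2πr_n.
r_n = n²a₀/Z = 518 pm
λ = 2πr_n/n = 2π·518/7 = 465 pm

465 pm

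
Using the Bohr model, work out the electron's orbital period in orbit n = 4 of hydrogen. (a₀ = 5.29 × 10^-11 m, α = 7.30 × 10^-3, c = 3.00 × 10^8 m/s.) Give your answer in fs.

9.71 fs

r = n²a₀/Z = 4²·5.29 × 10^-11/1 = 8.46 × 10^-10 m
v = Zαc/n = 1·0.00730·3.00 × 10^8/4 = 5.47 × 10^5 m/s
T = 2πr/v = 9.71 × 10^-15 s = 9.71 fs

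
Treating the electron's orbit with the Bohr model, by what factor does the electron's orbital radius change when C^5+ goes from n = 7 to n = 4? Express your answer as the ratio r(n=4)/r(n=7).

r ∝ Z^-1 · n^2; with Z fixed, r ∝ n^2.
r(n=4)/r(n=7) = (4/7)^2 = 16/49

16/49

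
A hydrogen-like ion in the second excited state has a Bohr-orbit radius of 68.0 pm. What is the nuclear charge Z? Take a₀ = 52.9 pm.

r_n = n²a₀/Z ⇒ Z = n²a₀/r = 3² × 52.9 / 68.0 ≈ 7.00
Z = 7

7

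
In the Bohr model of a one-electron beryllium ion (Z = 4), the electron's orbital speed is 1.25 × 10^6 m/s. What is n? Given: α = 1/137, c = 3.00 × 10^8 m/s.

v_n = Zαc/n ⇒ n = Zαc/v = 4 × 0.00730 × 3.00 × 10^8 / 1.25 × 10^6 ≈ 7.01
n = 7

7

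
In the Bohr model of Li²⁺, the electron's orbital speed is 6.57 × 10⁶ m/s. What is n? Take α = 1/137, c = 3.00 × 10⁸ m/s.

1

v_n = Zαc/n ⇒ n = Zαc/v = 3 × 0.00730 × 3.00 × 10⁸ / 6.57 × 10⁶ ≈ 1.00
n = 1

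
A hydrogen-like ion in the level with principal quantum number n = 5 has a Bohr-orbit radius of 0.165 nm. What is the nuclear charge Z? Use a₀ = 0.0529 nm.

8

r_n = n²a₀/Z ⇒ Z = n²a₀/r = 5² × 0.0529 / 0.165 ≈ 8.02
Z = 8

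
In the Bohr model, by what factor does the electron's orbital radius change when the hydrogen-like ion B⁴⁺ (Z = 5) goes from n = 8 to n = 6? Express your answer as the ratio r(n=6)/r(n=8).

r ∝ Z^-1 · n^2; with Z fixed, r ∝ n^2.
r(n=6)/r(n=8) = (6/8)^2 = 9/16

9/16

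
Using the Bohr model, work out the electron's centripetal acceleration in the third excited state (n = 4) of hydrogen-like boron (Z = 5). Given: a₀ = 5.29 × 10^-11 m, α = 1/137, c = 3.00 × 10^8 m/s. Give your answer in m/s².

r = n²a₀/Z = 1.69 × 10^-10 m, v = Zαc/n = 2.74 × 10^6 m/s
a = v²/r = (2.74 × 10^6)² / 1.69 × 10^-10 = 4.43 × 10^22 m/s²

4.43 × 10^22 m/s²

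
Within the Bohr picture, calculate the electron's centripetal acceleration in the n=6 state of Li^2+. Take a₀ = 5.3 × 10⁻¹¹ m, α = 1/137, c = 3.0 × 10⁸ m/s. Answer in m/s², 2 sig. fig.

1.9 × 10²¹ m/s²

r = n²a₀/Z = 6.4 × 10⁻¹⁰ m, v = Zαc/n = 1.1 × 10⁶ m/s
a = v²/r = (1.1 × 10⁶)² / 6.4 × 10⁻¹⁰ = 1.9 × 10²¹ m/s²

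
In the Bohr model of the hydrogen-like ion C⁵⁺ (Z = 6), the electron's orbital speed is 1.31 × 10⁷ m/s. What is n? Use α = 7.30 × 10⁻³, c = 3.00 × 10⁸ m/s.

v_n = Zαc/n ⇒ n = Zαc/v = 6 × 0.00730 × 3.00 × 10⁸ / 1.31 × 10⁷ ≈ 1.00
n = 1

1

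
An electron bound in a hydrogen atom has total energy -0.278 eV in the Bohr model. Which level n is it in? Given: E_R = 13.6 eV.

7

E_n = −E_R Z²/n² ⇒ n² = E_R Z²/(−E_n) = 13.6 × 1² / 0.278 ≈ 48.92
n = 7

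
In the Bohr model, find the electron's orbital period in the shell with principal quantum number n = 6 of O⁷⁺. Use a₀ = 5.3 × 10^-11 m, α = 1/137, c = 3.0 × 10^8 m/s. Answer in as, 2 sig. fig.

r = n²a₀/Z = 6²·5.3 × 10^-11/8 = 2.4 × 10^-10 m
v = Zαc/n = 8·0.0073·3.0 × 10^8/6 = 2.9 × 10^6 m/s
T = 2πr/v = 5.1 × 10^-16 s = 510 as

510 as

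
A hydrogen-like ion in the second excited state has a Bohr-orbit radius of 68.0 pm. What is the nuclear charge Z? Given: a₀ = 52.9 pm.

r_n = n²a₀/Z ⇒ Z = n²a₀/r = 3² × 52.9 / 68.0 ≈ 7.00
Z = 7

7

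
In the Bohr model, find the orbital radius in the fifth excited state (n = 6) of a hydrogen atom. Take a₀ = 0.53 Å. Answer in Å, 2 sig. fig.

19 Å

r_n = n²a₀/Z = 6² × 0.53 / 1
    = 36 × 0.53 / 1 = 19 Å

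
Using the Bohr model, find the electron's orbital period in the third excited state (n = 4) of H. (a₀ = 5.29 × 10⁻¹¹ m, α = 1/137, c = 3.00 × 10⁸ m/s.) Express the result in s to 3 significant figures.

9.71 × 10⁻¹⁵ s

r = n²a₀/Z = 4²·5.29 × 10⁻¹¹/1 = 8.46 × 10⁻¹⁰ m
v = Zαc/n = 1·0.00730·3.00 × 10⁸/4 = 5.47 × 10⁵ m/s
T = 2πr/v = 9.71 × 10⁻¹⁵ s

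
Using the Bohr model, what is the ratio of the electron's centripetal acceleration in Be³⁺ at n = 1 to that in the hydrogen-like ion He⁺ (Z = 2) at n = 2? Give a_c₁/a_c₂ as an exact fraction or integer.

a_c ∝ Z^3 · n^-4
a_c₁/a_c₂ = (4/2)^3 · (1/2)^-4 = 128

128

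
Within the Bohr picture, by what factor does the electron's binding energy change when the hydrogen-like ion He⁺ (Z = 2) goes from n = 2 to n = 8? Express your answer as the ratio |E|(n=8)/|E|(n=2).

|E| ∝ Z^2 · n^-2; with Z fixed, |E| ∝ n^-2.
|E|(n=8)/|E|(n=2) = (8/2)^-2 = 1/16

1/16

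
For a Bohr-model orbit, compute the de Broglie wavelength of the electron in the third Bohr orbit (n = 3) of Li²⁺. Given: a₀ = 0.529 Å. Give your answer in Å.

The Bohr quantisation condition is nλ = 2πr_n.
r_n = n²a₀/Z = 1.59 Å
λ = 2πr_n/n = 2π·1.59/3 = 3.32 Å

3.32 Å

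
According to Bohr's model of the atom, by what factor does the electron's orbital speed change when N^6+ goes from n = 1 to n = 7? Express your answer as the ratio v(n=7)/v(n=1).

1/7

v ∝ Z^1 · n^-1; with Z fixed, v ∝ n^-1.
v(n=7)/v(n=1) = (7/1)^-1 = 1/7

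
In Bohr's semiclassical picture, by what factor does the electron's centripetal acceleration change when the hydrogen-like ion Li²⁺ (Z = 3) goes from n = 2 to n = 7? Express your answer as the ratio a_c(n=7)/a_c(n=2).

16/2401

a_c ∝ Z^3 · n^-4; with Z fixed, a_c ∝ n^-4.
a_c(n=7)/a_c(n=2) = (7/2)^-4 = 16/2401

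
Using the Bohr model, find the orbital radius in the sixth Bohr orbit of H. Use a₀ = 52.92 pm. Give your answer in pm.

1905 pm

r_n = n²a₀/Z = 6² × 52.92 / 1
    = 36 × 52.92 / 1 = 1905 pm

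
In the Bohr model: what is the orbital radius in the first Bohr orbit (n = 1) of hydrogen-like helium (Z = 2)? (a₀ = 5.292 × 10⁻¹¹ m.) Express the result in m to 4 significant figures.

r_n = n²a₀/Z = 1² × 5.292 × 10⁻¹¹ / 2
    = 1 × 5.292 × 10⁻¹¹ / 2 = 2.646 × 10⁻¹¹ m

2.646 × 10⁻¹¹ m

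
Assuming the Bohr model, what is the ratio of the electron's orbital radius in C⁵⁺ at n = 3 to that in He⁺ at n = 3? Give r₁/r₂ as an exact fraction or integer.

1/3

r ∝ Z^-1 · n^2
r₁/r₂ = (6/2)^-1 · (3/3)^2 = 1/3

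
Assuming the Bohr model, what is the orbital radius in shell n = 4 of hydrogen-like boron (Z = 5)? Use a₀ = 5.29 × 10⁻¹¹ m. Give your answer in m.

r_n = n²a₀/Z = 4² × 5.29 × 10⁻¹¹ / 5
    = 16 × 5.29 × 10⁻¹¹ / 5 = 1.69 × 10⁻¹⁰ m

1.69 × 10⁻¹⁰ m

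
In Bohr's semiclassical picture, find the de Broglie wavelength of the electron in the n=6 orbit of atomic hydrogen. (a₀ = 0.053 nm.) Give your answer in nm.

2.0 nm

The Bohr quantisation condition is nλ = 2πr_n.
r_n = n²a₀/Z = 1.9 nm
λ = 2πr_n/n = 2π·1.9/6 = 2.0 nm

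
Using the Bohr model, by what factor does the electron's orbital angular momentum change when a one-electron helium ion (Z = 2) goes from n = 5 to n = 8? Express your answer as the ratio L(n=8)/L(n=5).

8/5

L = nℏ depends only on n, so L ∝ n.
L(n=8)/L(n=5) = (8/5)^1 = 8/5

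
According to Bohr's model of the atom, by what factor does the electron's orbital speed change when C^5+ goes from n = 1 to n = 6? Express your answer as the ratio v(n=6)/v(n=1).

1/6

v ∝ Z^1 · n^-1; with Z fixed, v ∝ n^-1.
v(n=6)/v(n=1) = (6/1)^-1 = 1/6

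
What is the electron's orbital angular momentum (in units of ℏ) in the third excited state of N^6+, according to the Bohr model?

4

L_n = nℏ, so L/ℏ = n = 4.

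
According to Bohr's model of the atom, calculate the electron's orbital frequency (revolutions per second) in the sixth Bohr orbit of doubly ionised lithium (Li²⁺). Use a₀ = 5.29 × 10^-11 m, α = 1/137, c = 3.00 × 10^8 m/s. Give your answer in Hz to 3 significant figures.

r = n²a₀/Z = 6.35 × 10^-10 m, v = Zαc/n = 1.09 × 10^6 m/s
f = v/(2πr) = 2.75 × 10^14 Hz

2.75 × 10^14 Hz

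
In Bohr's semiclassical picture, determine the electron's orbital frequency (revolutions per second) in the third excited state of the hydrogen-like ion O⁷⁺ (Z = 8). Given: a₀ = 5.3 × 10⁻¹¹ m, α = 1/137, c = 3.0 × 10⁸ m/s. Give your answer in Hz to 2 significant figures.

6.6 × 10¹⁵ Hz

r = n²a₀/Z = 1.1 × 10⁻¹⁰ m, v = Zαc/n = 4.4 × 10⁶ m/s
f = v/(2πr) = 6.6 × 10¹⁵ Hz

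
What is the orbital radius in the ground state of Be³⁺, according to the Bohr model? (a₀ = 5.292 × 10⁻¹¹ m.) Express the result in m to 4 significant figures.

1.323 × 10⁻¹¹ m

r_n = n²a₀/Z = 1² × 5.292 × 10⁻¹¹ / 4
    = 1 × 5.292 × 10⁻¹¹ / 4 = 1.323 × 10⁻¹¹ m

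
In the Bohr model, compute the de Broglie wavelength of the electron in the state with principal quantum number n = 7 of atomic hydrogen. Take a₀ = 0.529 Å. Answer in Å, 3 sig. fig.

The Bohr quantisation condition is nλ = 2πr_n.
r_n = n²a₀/Z = 25.9 Å
λ = 2πr_n/n = 2π·25.9/7 = 23.3 Å

23.3 Å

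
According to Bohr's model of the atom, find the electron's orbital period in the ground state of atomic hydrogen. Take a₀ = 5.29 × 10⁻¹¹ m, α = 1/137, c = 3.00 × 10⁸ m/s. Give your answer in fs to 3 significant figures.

r = n²a₀/Z = 1²·5.29 × 10⁻¹¹/1 = 5.29 × 10⁻¹¹ m
v = Zαc/n = 1·0.00730·3.00 × 10⁸/1 = 2.19 × 10⁶ m/s
T = 2πr/v = 1.52 × 10⁻¹⁶ s = 0.152 fs

0.152 fs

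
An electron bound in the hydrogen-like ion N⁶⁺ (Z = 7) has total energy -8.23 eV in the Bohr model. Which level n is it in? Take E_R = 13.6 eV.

E_n = −E_R Z²/n² ⇒ n² = E_R Z²/(−E_n) = 13.6 × 7² / 8.23 ≈ 80.97
n = 9

9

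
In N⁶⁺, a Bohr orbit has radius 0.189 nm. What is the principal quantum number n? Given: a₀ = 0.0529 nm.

5

r_n = n²a₀/Z ⇒ n² = rZ/a₀ = 0.189 × 7 / 0.0529 ≈ 25.01
n = 5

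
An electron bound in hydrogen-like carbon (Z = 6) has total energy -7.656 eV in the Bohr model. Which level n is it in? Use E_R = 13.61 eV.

8

E_n = −E_R Z²/n² ⇒ n² = E_R Z²/(−E_n) = 13.61 × 6² / 7.656 ≈ 64.00
n = 8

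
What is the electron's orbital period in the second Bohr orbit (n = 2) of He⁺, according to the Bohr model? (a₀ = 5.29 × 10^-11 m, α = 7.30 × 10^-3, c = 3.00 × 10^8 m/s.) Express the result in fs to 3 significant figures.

r = n²a₀/Z = 2²·5.29 × 10^-11/2 = 1.06 × 10^-10 m
v = Zαc/n = 2·0.00730·3.00 × 10^8/2 = 2.19 × 10^6 m/s
T = 2πr/v = 3.04 × 10^-16 s = 0.304 fs

0.304 fs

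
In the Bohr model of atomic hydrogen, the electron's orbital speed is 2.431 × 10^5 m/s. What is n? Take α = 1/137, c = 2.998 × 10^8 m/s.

v_n = Zαc/n ⇒ n = Zαc/v = 1 × 0.007299 × 2.998 × 10^8 / 2.431 × 10^5 ≈ 9.00
n = 9

9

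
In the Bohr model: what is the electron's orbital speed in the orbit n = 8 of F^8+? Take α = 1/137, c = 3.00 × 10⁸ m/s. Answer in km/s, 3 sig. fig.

v_n = Zαc/n = 9 × 0.00730 × 3.00 × 10⁸ / 8
    = 2460 km/s

2460 km/s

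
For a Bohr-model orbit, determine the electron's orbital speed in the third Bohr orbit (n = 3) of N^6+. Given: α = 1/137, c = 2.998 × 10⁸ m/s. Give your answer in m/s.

v_n = Zαc/n = 7 × 0.007299 × 2.998 × 10⁸ / 3
    = 5.106 × 10⁶ m/s

5.106 × 10⁶ m/s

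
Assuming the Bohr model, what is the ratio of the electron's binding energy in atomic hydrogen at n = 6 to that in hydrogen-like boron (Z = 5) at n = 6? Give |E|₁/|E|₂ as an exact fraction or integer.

|E| ∝ Z^2 · n^-2
|E|₁/|E|₂ = (1/5)^2 · (6/6)^-2 = 1/25

1/25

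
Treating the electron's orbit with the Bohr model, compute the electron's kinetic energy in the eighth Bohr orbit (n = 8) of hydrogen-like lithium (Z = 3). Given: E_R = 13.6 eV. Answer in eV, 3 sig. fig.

1.91 eV

For a Coulomb orbit the virial theorem gives K = −E_n.
E_n = −E_R·Z²/n², so K = E_R·Z²/n² = 13.6 × 3²/8² = 1.91 eV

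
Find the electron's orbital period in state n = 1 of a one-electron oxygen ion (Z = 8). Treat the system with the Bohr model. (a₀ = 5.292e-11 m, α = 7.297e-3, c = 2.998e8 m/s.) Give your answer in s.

r = n²a₀/Z = 1²·5.292e-11/8 = 6.615e-12 m
v = Zαc/n = 8·0.007297·2.998e8/1 = 1.750e7 m/s
T = 2πr/v = 2.375e-18 s

2.375e-18 s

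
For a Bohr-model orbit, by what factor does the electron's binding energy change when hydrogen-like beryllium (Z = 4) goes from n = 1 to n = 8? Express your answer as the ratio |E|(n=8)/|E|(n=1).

1/64

|E| ∝ Z^2 · n^-2; with Z fixed, |E| ∝ n^-2.
|E|(n=8)/|E|(n=1) = (8/1)^-2 = 1/64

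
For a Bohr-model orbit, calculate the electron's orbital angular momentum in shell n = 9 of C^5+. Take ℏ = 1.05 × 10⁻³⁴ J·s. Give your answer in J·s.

L_n = nℏ = 9 × 1.05 × 10⁻³⁴ = 9.45 × 10⁻³⁴ J·s

9.45 × 10⁻³⁴ J·s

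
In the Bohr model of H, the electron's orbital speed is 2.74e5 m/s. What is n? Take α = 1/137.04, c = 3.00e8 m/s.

8

v_n = Zαc/n ⇒ n = Zαc/v = 1 × 0.00730 × 3.00e8 / 2.74e5 ≈ 7.99
n = 8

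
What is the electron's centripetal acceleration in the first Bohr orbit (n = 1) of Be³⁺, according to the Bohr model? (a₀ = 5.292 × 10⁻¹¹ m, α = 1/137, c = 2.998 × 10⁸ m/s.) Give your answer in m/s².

r = n²a₀/Z = 1.323 × 10⁻¹¹ m, v = Zαc/n = 8.753 × 10⁶ m/s
a = v²/r = (8.753 × 10⁶)² / 1.323 × 10⁻¹¹ = 5.791 × 10²⁴ m/s²

5.791 × 10²⁴ m/s²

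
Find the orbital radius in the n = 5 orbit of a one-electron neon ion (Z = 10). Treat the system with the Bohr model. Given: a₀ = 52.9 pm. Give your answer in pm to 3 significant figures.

132 pm

r_n = n²a₀/Z = 5² × 52.9 / 10
    = 25 × 52.9 / 10 = 132 pm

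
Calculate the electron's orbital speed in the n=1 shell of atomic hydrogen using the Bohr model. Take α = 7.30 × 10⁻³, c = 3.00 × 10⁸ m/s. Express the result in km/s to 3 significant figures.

2190 km/s

v_n = Zαc/n = 1 × 0.00730 × 3.00 × 10⁸ / 1
    = 2190 km/s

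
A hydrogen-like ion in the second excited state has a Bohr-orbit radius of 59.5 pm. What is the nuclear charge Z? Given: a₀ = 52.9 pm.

r_n = n²a₀/Z ⇒ Z = n²a₀/r = 3² × 52.9 / 59.5 ≈ 8.00
Z = 8

8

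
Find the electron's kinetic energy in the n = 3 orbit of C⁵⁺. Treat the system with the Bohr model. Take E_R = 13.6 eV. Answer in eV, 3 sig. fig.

54.4 eV

For a Coulomb orbit the virial theorem gives K = −E_n.
E_n = −E_R·Z²/n², so K = E_R·Z²/n² = 13.6 × 6²/3² = 54.4 eV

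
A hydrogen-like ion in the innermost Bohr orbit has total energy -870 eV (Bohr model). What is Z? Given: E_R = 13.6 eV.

8

E_n = −E_R Z²/n² ⇒ Z² = −E_n n²/E_R = 870 × 1² / 13.6 ≈ 63.97
Z = 8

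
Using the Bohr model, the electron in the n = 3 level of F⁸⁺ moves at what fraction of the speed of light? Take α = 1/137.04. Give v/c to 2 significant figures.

v_n = Zαc/n, so v/c = Zα/n = 9 × 0.0073 / 3 = 0.022

0.022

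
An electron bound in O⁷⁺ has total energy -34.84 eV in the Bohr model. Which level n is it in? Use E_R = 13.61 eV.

E_n = −E_R Z²/n² ⇒ n² = E_R Z²/(−E_n) = 13.61 × 8² / 34.84 ≈ 25.00
n = 5

5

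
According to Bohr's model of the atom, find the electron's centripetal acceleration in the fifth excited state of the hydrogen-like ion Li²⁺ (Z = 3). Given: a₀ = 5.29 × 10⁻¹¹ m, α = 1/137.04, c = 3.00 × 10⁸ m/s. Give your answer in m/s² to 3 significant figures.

1.89 × 10²¹ m/s²

r = n²a₀/Z = 6.35 × 10⁻¹⁰ m, v = Zαc/n = 1.09 × 10⁶ m/s
a = v²/r = (1.09 × 10⁶)² / 6.35 × 10⁻¹⁰ = 1.89 × 10²¹ m/s²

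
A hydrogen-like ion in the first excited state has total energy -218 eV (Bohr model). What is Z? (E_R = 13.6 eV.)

8

E_n = −E_R Z²/n² ⇒ Z² = −E_n n²/E_R = 218 × 2² / 13.6 ≈ 64.12
Z = 8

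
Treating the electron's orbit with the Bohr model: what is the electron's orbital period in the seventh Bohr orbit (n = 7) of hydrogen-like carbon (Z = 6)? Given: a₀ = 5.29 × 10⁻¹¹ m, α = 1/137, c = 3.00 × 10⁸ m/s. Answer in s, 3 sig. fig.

r = n²a₀/Z = 7²·5.29 × 10⁻¹¹/6 = 4.32 × 10⁻¹⁰ m
v = Zαc/n = 6·0.00730·3.00 × 10⁸/7 = 1.88 × 10⁶ m/s
T = 2πr/v = 1.45 × 10⁻¹⁵ s

1.45 × 10⁻¹⁵ s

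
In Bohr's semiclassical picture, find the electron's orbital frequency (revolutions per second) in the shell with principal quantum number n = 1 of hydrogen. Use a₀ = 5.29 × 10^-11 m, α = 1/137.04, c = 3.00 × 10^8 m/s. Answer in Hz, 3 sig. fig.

r = n²a₀/Z = 5.29 × 10^-11 m, v = Zαc/n = 2.19 × 10^6 m/s
f = v/(2πr) = 6.59 × 10^15 Hz

6.59 × 10^15 Hz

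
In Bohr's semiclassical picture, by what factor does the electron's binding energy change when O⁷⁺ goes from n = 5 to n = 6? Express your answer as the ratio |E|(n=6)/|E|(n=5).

|E| ∝ Z^2 · n^-2; with Z fixed, |E| ∝ n^-2.
|E|(n=6)/|E|(n=5) = (6/5)^-2 = 25/36

25/36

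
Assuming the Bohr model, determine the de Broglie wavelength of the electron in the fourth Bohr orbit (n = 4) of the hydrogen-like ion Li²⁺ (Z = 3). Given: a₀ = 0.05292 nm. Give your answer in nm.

The Bohr quantisation condition is nλ = 2πr_n.
r_n = n²a₀/Z = 0.2822 nm
λ = 2πr_n/n = 2π·0.2822/4 = 0.4433 nm

0.4433 nm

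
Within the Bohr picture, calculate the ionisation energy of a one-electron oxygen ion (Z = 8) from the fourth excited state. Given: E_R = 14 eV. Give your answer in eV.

E_n = −E_R·Z²/n² = −14 × 8²/5² eV = -36 eV
Ionisation energy = −E_n = 36 eV

36 eV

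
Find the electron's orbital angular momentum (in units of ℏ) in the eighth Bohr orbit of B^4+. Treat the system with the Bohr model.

L_n = nℏ, so L/ℏ = n = 8.

8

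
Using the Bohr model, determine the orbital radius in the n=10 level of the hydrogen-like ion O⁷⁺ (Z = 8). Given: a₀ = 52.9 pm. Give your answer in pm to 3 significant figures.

r_n = n²a₀/Z = 10² × 52.9 / 8
    = 100 × 52.9 / 8 = 661 pm

661 pm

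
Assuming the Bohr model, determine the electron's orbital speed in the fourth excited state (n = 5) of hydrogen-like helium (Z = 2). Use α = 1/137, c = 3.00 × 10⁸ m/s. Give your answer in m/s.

8.76 × 10⁵ m/s

v_n = Zαc/n = 2 × 0.00730 × 3.00 × 10⁸ / 5
    = 8.76 × 10⁵ m/s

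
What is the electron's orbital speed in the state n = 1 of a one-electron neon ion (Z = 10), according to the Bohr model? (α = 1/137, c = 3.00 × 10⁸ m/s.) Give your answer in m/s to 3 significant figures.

v_n = Zαc/n = 10 × 0.00730 × 3.00 × 10⁸ / 1
    = 2.19 × 10⁷ m/s

2.19 × 10⁷ m/s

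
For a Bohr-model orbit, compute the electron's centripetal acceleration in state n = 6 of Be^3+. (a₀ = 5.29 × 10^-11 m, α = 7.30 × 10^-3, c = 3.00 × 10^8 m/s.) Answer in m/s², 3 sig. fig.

r = n²a₀/Z = 4.76 × 10^-10 m, v = Zαc/n = 1.46 × 10^6 m/s
a = v²/r = (1.46 × 10^6)² / 4.76 × 10^-10 = 4.48 × 10^21 m/s²

4.48 × 10^21 m/s²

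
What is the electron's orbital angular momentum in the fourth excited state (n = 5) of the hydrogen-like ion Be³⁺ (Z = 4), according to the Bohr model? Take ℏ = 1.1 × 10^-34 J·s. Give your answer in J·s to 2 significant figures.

5.5 × 10^-34 J·s

L_n = nℏ = 5 × 1.1 × 10^-34 = 5.5 × 10^-34 J·s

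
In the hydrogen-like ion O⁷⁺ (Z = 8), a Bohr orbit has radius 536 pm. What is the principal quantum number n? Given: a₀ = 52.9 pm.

r_n = n²a₀/Z ⇒ n² = rZ/a₀ = 536 × 8 / 52.9 ≈ 81.06
n = 9

9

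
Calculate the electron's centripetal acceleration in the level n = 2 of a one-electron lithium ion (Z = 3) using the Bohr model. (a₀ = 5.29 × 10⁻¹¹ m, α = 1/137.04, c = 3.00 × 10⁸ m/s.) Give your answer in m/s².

1.53 × 10²³ m/s²

r = n²a₀/Z = 7.05 × 10⁻¹¹ m, v = Zαc/n = 3.28 × 10⁶ m/s
a = v²/r = (3.28 × 10⁶)² / 7.05 × 10⁻¹¹ = 1.53 × 10²³ m/s²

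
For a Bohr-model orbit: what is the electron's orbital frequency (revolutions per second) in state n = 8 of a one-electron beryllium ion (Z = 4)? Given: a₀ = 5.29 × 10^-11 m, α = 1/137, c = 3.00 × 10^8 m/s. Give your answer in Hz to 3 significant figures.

r = n²a₀/Z = 8.46 × 10^-10 m, v = Zαc/n = 1.09 × 10^6 m/s
f = v/(2πr) = 2.06 × 10^14 Hz

2.06 × 10^14 Hz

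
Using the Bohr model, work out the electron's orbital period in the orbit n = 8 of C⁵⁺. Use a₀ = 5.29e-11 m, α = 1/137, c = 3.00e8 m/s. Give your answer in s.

r = n²a₀/Z = 8²·5.29e-11/6 = 5.64e-10 m
v = Zαc/n = 6·0.00730·3.00e8/8 = 1.64e6 m/s
T = 2πr/v = 2.16e-15 s

2.16e-15 s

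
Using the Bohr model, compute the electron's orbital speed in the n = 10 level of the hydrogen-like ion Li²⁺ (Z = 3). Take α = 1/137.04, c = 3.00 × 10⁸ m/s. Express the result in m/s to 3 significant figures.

v_n = Zαc/n = 3 × 0.00730 × 3.00 × 10⁸ / 10
    = 6.57 × 10⁵ m/s

6.57 × 10⁵ m/s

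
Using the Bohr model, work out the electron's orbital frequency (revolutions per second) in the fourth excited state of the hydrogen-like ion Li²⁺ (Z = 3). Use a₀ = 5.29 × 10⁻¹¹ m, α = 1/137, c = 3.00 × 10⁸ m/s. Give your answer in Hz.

r = n²a₀/Z = 4.41 × 10⁻¹⁰ m, v = Zαc/n = 1.31 × 10⁶ m/s
f = v/(2πr) = 4.74 × 10¹⁴ Hz

4.74 × 10¹⁴ Hz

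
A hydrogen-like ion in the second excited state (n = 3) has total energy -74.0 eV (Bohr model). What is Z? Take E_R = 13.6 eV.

E_n = −E_R Z²/n² ⇒ Z² = −E_n n²/E_R = 74.0 × 3² / 13.6 ≈ 48.97
Z = 7

7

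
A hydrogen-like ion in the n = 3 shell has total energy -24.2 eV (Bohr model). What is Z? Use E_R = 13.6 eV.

E_n = −E_R Z²/n² ⇒ Z² = −E_n n²/E_R = 24.2 × 3² / 13.6 ≈ 16.01
Z = 4

4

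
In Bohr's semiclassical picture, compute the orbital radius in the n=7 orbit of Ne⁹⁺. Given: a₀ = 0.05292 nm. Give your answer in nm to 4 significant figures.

r_n = n²a₀/Z = 7² × 0.05292 / 10
    = 49 × 0.05292 / 10 = 0.2593 nm

0.2593 nm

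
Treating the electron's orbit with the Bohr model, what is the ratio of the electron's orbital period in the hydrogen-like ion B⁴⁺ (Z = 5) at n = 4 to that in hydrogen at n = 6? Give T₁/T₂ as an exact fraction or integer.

T ∝ Z^-2 · n^3
T₁/T₂ = (5/1)^-2 · (4/6)^3 = 8/675

8/675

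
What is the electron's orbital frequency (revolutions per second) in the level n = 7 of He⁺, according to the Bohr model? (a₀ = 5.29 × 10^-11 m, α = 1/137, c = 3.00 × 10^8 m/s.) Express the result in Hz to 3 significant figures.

7.68 × 10^13 Hz

r = n²a₀/Z = 1.30 × 10^-9 m, v = Zαc/n = 6.26 × 10^5 m/s
f = v/(2πr) = 7.68 × 10^13 Hz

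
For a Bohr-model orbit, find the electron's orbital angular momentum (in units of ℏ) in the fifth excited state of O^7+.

L_n = nℏ, so L/ℏ = n = 6.

6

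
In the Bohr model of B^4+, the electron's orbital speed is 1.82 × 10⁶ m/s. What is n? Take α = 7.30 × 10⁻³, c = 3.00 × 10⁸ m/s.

v_n = Zαc/n ⇒ n = Zαc/v = 5 × 0.00730 × 3.00 × 10⁸ / 1.82 × 10⁶ ≈ 6.02
n = 6

6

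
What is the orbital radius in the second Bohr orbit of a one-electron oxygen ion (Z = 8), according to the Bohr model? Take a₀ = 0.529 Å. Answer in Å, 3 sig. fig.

r_n = n²a₀/Z = 2² × 0.529 / 8
    = 4 × 0.529 / 8 = 0.265 Å

0.265 Å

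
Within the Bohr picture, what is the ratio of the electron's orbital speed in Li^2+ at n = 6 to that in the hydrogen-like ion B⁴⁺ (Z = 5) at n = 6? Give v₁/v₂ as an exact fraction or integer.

v ∝ Z^1 · n^-1
v₁/v₂ = (3/5)^1 · (6/6)^-1 = 3/5

3/5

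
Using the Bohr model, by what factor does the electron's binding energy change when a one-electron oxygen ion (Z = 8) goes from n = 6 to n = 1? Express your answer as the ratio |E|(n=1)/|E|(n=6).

|E| ∝ Z^2 · n^-2; with Z fixed, |E| ∝ n^-2.
|E|(n=1)/|E|(n=6) = (1/6)^-2 = 36

36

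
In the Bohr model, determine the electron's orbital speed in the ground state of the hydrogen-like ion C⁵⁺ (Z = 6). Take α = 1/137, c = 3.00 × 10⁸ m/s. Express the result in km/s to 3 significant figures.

v_n = Zαc/n = 6 × 0.00730 × 3.00 × 10⁸ / 1
    = 1.31 × 10⁴ km/s

1.31 × 10⁴ km/s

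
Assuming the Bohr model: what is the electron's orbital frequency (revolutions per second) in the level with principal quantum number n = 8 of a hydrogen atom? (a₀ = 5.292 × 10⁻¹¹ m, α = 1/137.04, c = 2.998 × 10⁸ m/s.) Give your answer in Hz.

1.285 × 10¹³ Hz

r = n²a₀/Z = 3.387 × 10⁻⁹ m, v = Zαc/n = 2.735 × 10⁵ m/s
f = v/(2πr) = 1.285 × 10¹³ Hz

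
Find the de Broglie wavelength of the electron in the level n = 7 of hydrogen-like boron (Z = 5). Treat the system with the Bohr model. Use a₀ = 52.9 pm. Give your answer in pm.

The Bohr quantisation condition is nλ = 2πr_n.
r_n = n²a₀/Z = 518 pm
λ = 2πr_n/n = 2π·518/7 = 465 pm

465 pm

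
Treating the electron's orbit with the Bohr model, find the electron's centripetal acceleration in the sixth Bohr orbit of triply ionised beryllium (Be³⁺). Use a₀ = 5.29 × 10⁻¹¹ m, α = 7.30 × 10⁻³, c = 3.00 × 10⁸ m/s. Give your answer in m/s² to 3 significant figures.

r = n²a₀/Z = 4.76 × 10⁻¹⁰ m, v = Zαc/n = 1.46 × 10⁶ m/s
a = v²/r = (1.46 × 10⁶)² / 4.76 × 10⁻¹⁰ = 4.48 × 10²¹ m/s²

4.48 × 10²¹ m/s²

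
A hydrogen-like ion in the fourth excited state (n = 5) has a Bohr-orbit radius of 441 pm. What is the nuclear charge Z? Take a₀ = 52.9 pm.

r_n = n²a₀/Z ⇒ Z = n²a₀/r = 5² × 52.9 / 441 ≈ 3.00
Z = 3

3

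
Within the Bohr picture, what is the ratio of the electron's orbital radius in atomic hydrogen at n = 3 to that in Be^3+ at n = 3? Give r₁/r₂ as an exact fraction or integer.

4

r ∝ Z^-1 · n^2
r₁/r₂ = (1/4)^-1 · (3/3)^2 = 4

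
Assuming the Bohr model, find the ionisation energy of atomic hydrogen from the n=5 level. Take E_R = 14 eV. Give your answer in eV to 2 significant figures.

E_n = −E_R·Z²/n² = −14 × 1²/5² eV = -0.56 eV
Ionisation energy = −E_n = 0.56 eV

0.56 eV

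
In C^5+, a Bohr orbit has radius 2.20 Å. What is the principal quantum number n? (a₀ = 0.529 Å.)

r_n = n²a₀/Z ⇒ n² = rZ/a₀ = 2.20 × 6 / 0.529 ≈ 24.95
n = 5

5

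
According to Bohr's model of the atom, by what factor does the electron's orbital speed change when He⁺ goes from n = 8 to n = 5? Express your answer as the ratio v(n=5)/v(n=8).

v ∝ Z^1 · n^-1; with Z fixed, v ∝ n^-1.
v(n=5)/v(n=8) = (5/8)^-1 = 8/5

8/5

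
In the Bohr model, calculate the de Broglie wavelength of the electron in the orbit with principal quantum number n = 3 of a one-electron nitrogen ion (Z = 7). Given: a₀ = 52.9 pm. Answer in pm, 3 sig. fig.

142 pm

The Bohr quantisation condition is nλ = 2πr_n.
r_n = n²a₀/Z = 68.0 pm
λ = 2πr_n/n = 2π·68.0/3 = 142 pm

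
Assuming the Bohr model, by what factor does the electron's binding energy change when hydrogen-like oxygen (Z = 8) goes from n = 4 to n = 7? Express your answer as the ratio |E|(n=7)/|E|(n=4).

16/49

|E| ∝ Z^2 · n^-2; with Z fixed, |E| ∝ n^-2.
|E|(n=7)/|E|(n=4) = (7/4)^-2 = 16/49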